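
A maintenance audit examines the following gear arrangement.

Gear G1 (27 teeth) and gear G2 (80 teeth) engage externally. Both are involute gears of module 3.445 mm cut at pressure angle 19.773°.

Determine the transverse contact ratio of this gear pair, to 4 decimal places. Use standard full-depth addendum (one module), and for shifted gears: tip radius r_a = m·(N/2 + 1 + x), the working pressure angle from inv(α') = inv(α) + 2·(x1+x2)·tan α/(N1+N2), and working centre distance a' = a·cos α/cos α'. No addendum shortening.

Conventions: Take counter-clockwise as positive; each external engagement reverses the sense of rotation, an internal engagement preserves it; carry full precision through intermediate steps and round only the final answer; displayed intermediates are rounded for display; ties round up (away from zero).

1.7395

class = single-mesh tooth geometry [involute pair 27T × 80T, m = 3.445]
base radii: r_b1 = 43.765431, r_b2 = 129.675352
tip radii: r_a1 = 49.952500, r_a2 = 141.245000
no profile shift: α' = α, a' = a
action lengths: √(r_a1²−r_b1²) = 24.079852, √(r_a2²−r_b2²) = 55.986187
base pitch p_b = π·m·cos α = 10.184678
CR = (24.079852 + 55.986187 − 184.307500·sin 19.77300°)/10.184678 = 1.739458
contact ratio ≈ 1.7395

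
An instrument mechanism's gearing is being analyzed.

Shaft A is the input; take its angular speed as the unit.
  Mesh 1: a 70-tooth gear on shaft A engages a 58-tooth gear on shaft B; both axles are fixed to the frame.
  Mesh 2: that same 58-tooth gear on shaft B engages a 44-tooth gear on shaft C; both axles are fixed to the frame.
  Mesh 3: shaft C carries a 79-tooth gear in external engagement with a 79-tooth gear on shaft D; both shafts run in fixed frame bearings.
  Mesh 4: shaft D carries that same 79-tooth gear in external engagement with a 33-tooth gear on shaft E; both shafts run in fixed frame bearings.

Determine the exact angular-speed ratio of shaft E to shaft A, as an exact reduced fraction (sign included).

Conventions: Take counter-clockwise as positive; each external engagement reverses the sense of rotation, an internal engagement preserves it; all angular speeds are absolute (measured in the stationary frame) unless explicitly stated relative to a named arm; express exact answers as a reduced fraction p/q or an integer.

2765/726

class = fixed-axis compound train [4 meshes; 4 ratios multiply, 4 sense flips]
mesh 1 [70T→58T]: running ratio 35/29, sense −
mesh 2 [58T→44T]: running ratio 35/22, sense +
mesh 3 [79T→79T]: running ratio 35/22, sense −
mesh 4 [79T→33T]: running ratio 2765/726, sense +
ω_out/ω_in = 2765/726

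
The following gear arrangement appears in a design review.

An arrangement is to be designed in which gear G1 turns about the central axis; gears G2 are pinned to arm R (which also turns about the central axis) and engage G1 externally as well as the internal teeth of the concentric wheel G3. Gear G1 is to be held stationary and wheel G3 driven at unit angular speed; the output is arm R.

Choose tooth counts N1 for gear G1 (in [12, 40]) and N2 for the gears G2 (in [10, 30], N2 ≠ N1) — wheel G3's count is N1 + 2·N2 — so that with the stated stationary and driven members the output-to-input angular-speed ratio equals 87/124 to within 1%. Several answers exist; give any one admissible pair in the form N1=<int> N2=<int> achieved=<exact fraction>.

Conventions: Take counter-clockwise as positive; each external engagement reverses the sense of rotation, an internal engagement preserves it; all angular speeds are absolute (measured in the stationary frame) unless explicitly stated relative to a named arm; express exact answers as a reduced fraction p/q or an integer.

topology: planetary set — design target 87/124, arm = carrier (Willis)
Willis with ω_sun = 0: ω_arm/ω_ring = N3/(N1+N3); set equal to 87/124  ⇒  N3/N1 = (87/124)/(1 − 87/124) = 87/37
N3 = N1 + 2·N2  ⇒  N2/N1 = (N3/N1 − 1)/2 = (87/37 − 1)/2 = 25/37
smallest multiple with N1 ≥ 12 and N2 ≥ 10: k = 1  ⇒  N1 = 1·37 = 37, N2 = 1·25 = 25 (N1 ≤ 40, N2 ≤ 30, N2 ≠ N1 ✓), N3 = 37 + 2·25 = 87
check: N3/(N1+N3) with N1 = 37, N3 = 87 gives 87/124; |achieved − target| = 0 ≤ 87/12400 ✓

N1=37 N2=25 achieved=87/124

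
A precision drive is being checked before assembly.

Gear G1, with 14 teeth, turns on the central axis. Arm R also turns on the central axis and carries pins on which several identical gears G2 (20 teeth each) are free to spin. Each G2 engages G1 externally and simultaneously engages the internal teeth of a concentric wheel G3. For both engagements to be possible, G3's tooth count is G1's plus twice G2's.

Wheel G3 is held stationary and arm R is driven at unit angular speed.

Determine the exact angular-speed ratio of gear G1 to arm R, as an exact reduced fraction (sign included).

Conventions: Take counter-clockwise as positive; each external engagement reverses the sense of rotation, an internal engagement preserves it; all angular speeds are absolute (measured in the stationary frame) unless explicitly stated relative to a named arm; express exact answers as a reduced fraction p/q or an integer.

planetary set (14T centre, 20T on arm, 54T internal) — Willis relation
ring teeth: 14 + 2·20 = 54
14(ω_sun−ω_arm) = −54(ω_ring−ω_arm),  ω_ring = 0, ω_arm = 1
ω_sun = 1 − (54/14)(0−1) = 34/7
ω_out/ω_in = 34/7

34/7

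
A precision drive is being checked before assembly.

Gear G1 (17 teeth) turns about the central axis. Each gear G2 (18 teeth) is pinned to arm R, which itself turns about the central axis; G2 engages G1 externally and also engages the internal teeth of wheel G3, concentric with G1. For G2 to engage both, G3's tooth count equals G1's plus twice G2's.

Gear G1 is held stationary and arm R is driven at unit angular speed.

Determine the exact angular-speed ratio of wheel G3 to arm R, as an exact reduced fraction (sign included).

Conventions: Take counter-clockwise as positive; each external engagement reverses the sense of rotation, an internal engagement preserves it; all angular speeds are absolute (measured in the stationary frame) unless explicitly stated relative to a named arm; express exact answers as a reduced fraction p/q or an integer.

recognized (axles ride arm R): planetary set, 17/18/53 teeth
ring teeth: 17 + 2·18 = 53
17(ω_sun−ω_arm) = −53(ω_ring−ω_arm),  ω_sun = 0, ω_arm = 1
ω_ring = 1 − (17/53)(0−1) = 70/53
ω_out/ω_in = 70/53

70/53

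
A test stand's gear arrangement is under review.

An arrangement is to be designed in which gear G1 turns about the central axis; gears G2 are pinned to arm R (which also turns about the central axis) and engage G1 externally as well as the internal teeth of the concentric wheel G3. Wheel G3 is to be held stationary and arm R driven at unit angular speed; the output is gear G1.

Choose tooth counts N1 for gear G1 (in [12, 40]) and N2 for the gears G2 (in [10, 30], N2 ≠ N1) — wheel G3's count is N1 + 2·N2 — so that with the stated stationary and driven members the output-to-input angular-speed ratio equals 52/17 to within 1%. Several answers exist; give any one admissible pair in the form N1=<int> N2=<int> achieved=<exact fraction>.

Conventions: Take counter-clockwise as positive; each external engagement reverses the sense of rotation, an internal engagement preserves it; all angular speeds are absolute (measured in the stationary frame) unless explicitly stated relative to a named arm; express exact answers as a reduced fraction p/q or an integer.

class = planetary set [ratio 52/17 wanted; Willis about the carrier]
Willis with ω_ring = 0: ω_sun/ω_arm = (N1+N3)/N1; set equal to 52/17  ⇒  N3/N1 = 52/17 − 1 = 35/17
N3 = N1 + 2·N2  ⇒  N2/N1 = (N3/N1 − 1)/2 = (35/17 − 1)/2 = 9/17
smallest multiple with N1 ≥ 12 and N2 ≥ 10: k = 2  ⇒  N1 = 2·17 = 34, N2 = 2·9 = 18 (N1 ≤ 40, N2 ≤ 30, N2 ≠ N1 ✓), N3 = 34 + 2·18 = 70
check: (N1+N3)/N1 with N1 = 34, N3 = 70 gives 52/17; |achieved − target| = 0 ≤ 13/425 ✓

N1=34 N2=18 achieved=52/17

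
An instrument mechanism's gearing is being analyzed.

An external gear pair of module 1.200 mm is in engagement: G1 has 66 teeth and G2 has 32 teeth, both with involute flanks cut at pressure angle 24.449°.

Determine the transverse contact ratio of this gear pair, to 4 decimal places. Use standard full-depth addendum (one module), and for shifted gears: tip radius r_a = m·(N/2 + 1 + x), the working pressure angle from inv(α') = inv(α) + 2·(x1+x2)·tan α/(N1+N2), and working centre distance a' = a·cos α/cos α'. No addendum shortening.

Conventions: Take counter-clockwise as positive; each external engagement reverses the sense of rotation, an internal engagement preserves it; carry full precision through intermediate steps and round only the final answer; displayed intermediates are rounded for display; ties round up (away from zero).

1.5418

single-mesh involute tooth geometry (66T engaging 32T at module 1.200)
base radii: r_b1 = 36.049069, r_b2 = 17.478337
tip radii: r_a1 = 40.800000, r_a2 = 20.400000
no profile shift: α' = α, a' = a
action lengths: √(r_a1²−r_b1²) = 19.107710, √(r_a2²−r_b2²) = 10.519874
base pitch p_b = π·m·cos α = 3.431863
CR = (19.107710 + 10.519874 − 58.800000·sin 24.44900°)/3.431863 = 1.541803
contact ratio ≈ 1.5418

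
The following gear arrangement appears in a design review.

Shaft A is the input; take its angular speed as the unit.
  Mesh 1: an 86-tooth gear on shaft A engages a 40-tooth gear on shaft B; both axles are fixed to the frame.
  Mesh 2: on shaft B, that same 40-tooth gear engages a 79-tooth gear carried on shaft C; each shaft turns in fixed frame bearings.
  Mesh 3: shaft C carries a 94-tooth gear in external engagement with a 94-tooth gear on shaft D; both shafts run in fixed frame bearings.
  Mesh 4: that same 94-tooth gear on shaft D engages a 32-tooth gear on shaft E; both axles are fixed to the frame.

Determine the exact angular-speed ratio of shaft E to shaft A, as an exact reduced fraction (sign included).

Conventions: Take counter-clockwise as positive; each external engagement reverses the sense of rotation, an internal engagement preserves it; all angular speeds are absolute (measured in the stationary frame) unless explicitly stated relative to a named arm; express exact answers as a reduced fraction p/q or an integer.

class = fixed-axis compound train [4 meshes; 4 ratios multiply, 4 sense flips]
mesh 1 [86T→40T]: running ratio 43/20, sense −
mesh 2 [40T→79T]: running ratio 86/79, sense +
mesh 3 [94T→94T]: running ratio 86/79, sense −
mesh 4 [94T→32T]: running ratio 2021/632, sense +
ω_out/ω_in = 2021/632

2021/632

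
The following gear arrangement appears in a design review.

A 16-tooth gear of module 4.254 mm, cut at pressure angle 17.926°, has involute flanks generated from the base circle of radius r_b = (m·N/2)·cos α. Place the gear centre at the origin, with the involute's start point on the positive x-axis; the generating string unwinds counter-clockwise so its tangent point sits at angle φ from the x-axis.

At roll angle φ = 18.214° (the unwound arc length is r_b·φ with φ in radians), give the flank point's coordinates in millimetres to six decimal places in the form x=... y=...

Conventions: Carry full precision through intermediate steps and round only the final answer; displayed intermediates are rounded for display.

topology: single-mesh involute geometry — m = 4.254, N = 16
pitch radius r_p = m·N/2 = 4.254·16/2 = 34.032000
base radius r_b = r_p·cos α = 34.032000·cos 17.926° = 32.379911
roll angle φ = 18.214° = 0.31789427 rad
x = r_b·(cos φ + φ·sin φ) = 33.974912
y = r_b·(sin φ − φ·cos φ) = 0.343247

x=33.974912 y=0.343247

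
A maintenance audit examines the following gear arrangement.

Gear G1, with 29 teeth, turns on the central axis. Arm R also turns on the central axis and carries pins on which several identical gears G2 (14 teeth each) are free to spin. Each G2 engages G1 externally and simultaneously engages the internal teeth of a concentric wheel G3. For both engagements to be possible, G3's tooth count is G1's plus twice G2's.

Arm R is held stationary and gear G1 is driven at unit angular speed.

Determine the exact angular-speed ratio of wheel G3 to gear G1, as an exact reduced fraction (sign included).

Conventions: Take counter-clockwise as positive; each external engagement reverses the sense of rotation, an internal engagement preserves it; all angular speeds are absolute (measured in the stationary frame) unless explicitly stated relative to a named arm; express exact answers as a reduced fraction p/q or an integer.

planetary set (29T centre, 14T on arm, 57T internal) — Willis relation
ring teeth: 29 + 2·14 = 57
29(ω_sun−ω_arm) = −57(ω_ring−ω_arm),  ω_arm = 0, ω_sun = 1
ω_ring = 0 − (29/57)(1−0) = -29/57
ω_out/ω_in = -29/57

-29/57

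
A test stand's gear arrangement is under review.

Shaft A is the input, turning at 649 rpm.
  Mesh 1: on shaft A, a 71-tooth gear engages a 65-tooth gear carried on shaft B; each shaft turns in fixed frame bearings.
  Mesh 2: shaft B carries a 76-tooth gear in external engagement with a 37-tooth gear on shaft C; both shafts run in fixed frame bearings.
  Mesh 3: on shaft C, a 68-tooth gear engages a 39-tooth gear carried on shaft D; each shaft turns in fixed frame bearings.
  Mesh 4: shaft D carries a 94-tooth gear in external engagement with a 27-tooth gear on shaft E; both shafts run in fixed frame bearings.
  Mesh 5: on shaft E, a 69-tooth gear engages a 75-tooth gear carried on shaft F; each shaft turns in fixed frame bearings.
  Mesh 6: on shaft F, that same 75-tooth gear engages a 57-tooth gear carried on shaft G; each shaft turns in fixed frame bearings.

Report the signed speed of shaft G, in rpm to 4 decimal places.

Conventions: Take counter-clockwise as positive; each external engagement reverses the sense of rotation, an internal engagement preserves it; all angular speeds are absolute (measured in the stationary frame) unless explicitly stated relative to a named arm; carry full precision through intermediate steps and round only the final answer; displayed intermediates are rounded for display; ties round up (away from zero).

+10700.0101 rpm

class = fixed-axis compound train [6 meshes; 6 ratios multiply, 6 sense flips]
mesh 1 [71T→65T]: ω = 649.0000×71/65 = 708.9077 rpm, sense flips to −
mesh 2 [76T→37T]: ω = 708.9077×76/37 = 1456.1347 rpm, sense flips to +
mesh 3 [68T→39T]: ω = 1456.1347×68/39 = 2538.9016 rpm, sense flips to −
mesh 4 [94T→27T]: ω = 2538.9016×94/27 = 8839.1388 rpm, sense flips to +
mesh 5 [69T→75T]: ω = 8839.1388×69/75 = 8132.0077 rpm, sense flips to −
mesh 6 [75T→57T]: ω = 8132.0077×75/57 = 10700.0101 rpm, sense flips to +
signed output speed = +10700.0101 rpm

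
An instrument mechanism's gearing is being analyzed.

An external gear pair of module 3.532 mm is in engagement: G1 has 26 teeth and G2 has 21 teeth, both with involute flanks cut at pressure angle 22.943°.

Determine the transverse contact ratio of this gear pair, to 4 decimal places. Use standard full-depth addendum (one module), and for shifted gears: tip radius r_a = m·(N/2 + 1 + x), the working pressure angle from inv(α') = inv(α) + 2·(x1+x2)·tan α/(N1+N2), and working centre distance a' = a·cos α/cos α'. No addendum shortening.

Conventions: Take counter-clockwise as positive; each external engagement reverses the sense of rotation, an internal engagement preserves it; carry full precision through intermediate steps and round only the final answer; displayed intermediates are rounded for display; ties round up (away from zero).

1.4941

recognized (one external pair, fixed centres): single-mesh tooth geometry, m = 3.532, N1 = 26, N2 = 21
base radii: r_b1 = 42.283728, r_b2 = 34.152242
tip radii: r_a1 = 49.448000, r_a2 = 40.618000
no profile shift: α' = α, a' = a
action lengths: √(r_a1²−r_b1²) = 25.635738, √(r_a2²−r_b2²) = 21.987412
base pitch p_b = π·m·cos α = 10.218327
CR = (25.635738 + 21.987412 − 83.002000·sin 22.94300°)/10.218327 = 1.494150
contact ratio ≈ 1.4941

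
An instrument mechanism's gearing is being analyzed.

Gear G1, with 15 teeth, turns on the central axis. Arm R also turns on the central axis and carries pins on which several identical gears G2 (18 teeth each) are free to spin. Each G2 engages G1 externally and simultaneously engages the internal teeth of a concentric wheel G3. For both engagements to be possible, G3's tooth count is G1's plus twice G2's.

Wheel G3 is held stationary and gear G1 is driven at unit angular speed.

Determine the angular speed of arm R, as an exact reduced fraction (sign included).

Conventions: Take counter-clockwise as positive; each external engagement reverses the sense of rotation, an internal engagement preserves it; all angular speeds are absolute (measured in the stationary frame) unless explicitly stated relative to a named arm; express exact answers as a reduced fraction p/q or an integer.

class = planetary set [G3 = 15+2·18 = 51; Willis about the carrier]
ring teeth: 15 + 2·18 = 51
15(ω_sun−ω_arm) = −51(ω_ring−ω_arm),  ω_ring = 0, ω_sun = 1
15(1−ω_arm) = −51(0−ω_arm)  ⇒  66·ω_arm = 15  ⇒  ω_arm = 5/22
exact speed ratio = 5/22

5/22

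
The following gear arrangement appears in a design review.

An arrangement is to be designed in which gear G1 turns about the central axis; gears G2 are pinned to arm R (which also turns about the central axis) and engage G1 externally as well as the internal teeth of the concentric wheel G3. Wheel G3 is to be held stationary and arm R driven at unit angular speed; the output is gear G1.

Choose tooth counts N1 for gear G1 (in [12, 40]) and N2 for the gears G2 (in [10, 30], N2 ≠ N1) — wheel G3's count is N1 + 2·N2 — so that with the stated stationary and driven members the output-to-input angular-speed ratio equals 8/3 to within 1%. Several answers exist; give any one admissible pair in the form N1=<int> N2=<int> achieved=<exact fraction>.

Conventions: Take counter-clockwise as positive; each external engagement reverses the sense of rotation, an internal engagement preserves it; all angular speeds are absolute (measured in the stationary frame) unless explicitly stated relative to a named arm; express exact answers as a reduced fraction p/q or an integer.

N1=30 N2=10 achieved=8/3

design class (target 8/3): planetary set
Willis with ω_ring = 0: ω_sun/ω_arm = (N1+N3)/N1; set equal to 8/3  ⇒  N3/N1 = 8/3 − 1 = 5/3
N3 = N1 + 2·N2  ⇒  N2/N1 = (N3/N1 − 1)/2 = (5/3 − 1)/2 = 1/3
smallest multiple with N1 ≥ 12 and N2 ≥ 10: k = 10  ⇒  N1 = 10·3 = 30, N2 = 10·1 = 10 (N1 ≤ 40, N2 ≤ 30, N2 ≠ N1 ✓), N3 = 30 + 2·10 = 50
check: (N1+N3)/N1 with N1 = 30, N3 = 50 gives 8/3; |achieved − target| = 0 ≤ 2/75 ✓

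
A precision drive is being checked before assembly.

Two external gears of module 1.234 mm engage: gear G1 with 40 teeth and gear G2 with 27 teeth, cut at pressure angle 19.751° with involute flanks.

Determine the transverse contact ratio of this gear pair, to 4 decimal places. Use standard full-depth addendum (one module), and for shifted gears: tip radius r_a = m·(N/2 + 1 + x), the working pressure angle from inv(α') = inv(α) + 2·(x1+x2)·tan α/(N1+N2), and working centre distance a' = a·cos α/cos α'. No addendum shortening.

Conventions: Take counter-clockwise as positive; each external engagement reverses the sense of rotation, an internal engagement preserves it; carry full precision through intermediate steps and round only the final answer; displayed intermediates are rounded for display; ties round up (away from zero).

topology: single-mesh involute geometry — m = 1.234, 40T/27T pair
base radii: r_b1 = 23.228078, r_b2 = 15.678953
tip radii: r_a1 = 25.914000, r_a2 = 17.893000
no profile shift: α' = α, a' = a
action lengths: √(r_a1²−r_b1²) = 11.488767, √(r_a2²−r_b2²) = 8.621478
base pitch p_b = π·m·cos α = 3.648658
CR = (11.488767 + 8.621478 − 41.339000·sin 19.75100°)/3.648658 = 1.682927
contact ratio ≈ 1.6829

1.6829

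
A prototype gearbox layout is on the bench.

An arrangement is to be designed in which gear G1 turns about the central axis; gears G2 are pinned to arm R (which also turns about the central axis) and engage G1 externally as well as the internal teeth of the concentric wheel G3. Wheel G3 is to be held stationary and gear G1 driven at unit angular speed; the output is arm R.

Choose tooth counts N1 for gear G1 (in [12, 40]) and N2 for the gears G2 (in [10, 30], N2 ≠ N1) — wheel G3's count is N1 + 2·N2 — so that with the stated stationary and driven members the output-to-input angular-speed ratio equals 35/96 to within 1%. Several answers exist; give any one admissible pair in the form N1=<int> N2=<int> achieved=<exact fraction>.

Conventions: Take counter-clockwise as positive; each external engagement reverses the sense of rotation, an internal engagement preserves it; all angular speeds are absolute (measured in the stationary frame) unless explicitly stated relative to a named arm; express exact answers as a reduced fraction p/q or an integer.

N1=35 N2=13 achieved=35/96

topology: planetary set — design target 35/96, arm = carrier (Willis)
Willis with ω_ring = 0: ω_arm/ω_sun = N1/(N1+N3); set equal to 35/96  ⇒  N3/N1 = 1/(35/96) − 1 = 61/35
N3 = N1 + 2·N2  ⇒  N2/N1 = (N3/N1 − 1)/2 = (61/35 − 1)/2 = 13/35
smallest multiple with N1 ≥ 12 and N2 ≥ 10: k = 1  ⇒  N1 = 1·35 = 35, N2 = 1·13 = 13 (N1 ≤ 40, N2 ≤ 30, N2 ≠ N1 ✓), N3 = 35 + 2·13 = 61
check: N1/(N1+N3) with N1 = 35, N3 = 61 gives 35/96; |achieved − target| = 0 ≤ 7/1920 ✓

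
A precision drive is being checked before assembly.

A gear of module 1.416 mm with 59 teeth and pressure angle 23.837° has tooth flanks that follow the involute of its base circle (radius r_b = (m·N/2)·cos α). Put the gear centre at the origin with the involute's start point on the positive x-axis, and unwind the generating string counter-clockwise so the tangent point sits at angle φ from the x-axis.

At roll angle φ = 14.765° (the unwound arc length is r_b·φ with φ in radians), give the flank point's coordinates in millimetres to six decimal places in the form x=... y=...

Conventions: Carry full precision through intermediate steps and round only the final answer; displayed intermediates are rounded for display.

x=39.456505 y=0.216515

single-mesh involute tooth geometry (59T wheel at module 1.416)
pitch radius r_p = m·N/2 = 1.416·59/2 = 41.772000
base radius r_b = r_p·cos α = 41.772000·cos 23.837° = 38.208802
roll angle φ = 14.765° = 0.25769786 rad
x = r_b·(cos φ + φ·sin φ) = 39.456505
y = r_b·(sin φ − φ·cos φ) = 0.216515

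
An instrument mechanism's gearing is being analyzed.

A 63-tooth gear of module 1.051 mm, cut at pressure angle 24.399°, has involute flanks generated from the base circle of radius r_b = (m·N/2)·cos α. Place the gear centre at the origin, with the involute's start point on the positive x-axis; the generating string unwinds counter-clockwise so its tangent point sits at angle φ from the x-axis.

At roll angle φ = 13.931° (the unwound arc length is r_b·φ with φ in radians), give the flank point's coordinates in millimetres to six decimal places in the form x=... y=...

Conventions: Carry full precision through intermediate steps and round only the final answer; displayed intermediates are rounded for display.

class = single-mesh tooth geometry [base-circle involute, m = 1.051, 63T]
pitch radius r_p = m·N/2 = 1.051·63/2 = 33.106500
base radius r_b = r_p·cos α = 33.106500·cos 24.399° = 30.149787
roll angle φ = 13.931° = 0.24314182 rad
x = r_b·(cos φ + φ·sin φ) = 31.027856
y = r_b·(sin φ − φ·cos φ) = 0.143606

x=31.027856 y=0.143606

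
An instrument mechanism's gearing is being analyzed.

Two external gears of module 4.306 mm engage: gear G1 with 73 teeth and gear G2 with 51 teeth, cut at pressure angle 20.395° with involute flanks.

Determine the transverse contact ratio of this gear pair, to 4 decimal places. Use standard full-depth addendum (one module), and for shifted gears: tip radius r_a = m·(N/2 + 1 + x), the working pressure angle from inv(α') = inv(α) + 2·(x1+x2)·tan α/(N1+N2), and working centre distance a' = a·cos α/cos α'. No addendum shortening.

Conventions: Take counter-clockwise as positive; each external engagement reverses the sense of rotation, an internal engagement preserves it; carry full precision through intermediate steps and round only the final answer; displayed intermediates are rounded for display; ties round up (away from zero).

recognized (one external pair, fixed centres): single-mesh tooth geometry, m = 4.306, N1 = 73, N2 = 51
base radii: r_b1 = 147.316453, r_b2 = 102.919714
tip radii: r_a1 = 161.475000, r_a2 = 114.109000
no profile shift: α' = α, a' = a
action lengths: √(r_a1²−r_b1²) = 66.121390, √(r_a2²−r_b2²) = 49.278762
base pitch p_b = π·m·cos α = 12.679679
CR = (66.121390 + 49.278762 − 266.972000·sin 20.39500°)/12.679679 = 1.763689
contact ratio ≈ 1.7637

1.7637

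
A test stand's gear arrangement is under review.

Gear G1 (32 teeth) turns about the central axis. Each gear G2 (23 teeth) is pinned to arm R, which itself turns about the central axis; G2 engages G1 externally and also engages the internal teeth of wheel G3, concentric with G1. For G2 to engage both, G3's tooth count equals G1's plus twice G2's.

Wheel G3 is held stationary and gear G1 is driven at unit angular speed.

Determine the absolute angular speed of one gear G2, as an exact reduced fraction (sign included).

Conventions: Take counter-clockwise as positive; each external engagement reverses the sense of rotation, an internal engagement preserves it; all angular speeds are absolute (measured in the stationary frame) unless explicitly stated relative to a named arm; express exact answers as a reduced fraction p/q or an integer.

-16/23

class = planetary set [G3 = 32+2·23 = 78; Willis about the carrier]
ring teeth: 32 + 2·23 = 78
32(ω_sun−ω_arm) = −78(ω_ring−ω_arm),  ω_ring = 0, ω_sun = 1
32(1−ω_arm) = −78(0−ω_arm)  ⇒  110·ω_arm = 32  ⇒  ω_arm = 16/55
sun–planet mesh: 32·(1−16/55) = −23·(ω_p−ω_arm)  ⇒  ω_p−ω_arm = -1248/1265
ω_p = 16/55 − 1248/1265 = -16/23
exact speed ratio = -16/23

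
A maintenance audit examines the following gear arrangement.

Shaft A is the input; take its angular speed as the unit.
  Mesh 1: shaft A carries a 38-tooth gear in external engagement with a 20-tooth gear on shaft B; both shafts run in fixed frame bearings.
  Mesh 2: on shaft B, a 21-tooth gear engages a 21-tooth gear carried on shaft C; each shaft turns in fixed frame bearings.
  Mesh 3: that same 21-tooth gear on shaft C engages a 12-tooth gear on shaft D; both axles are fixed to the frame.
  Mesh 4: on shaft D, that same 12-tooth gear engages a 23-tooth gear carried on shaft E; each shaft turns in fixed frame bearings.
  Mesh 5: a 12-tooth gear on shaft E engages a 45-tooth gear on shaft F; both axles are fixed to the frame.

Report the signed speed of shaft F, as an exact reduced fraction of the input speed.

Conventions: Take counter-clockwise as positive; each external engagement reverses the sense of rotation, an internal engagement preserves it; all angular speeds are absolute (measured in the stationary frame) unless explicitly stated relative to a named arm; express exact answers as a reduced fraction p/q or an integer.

5-mesh fixed-axis compound train (all bearings frame-fixed)
mesh 1 [38T→20T]: |ω|/ω_in = 1×38/20 = 19/10, sense flips to −
mesh 2 [21T→21T]: |ω|/ω_in = (19/10)×21/21 = 19/10, sense flips to +
mesh 3 [21T→12T]: |ω|/ω_in = (19/10)×21/12 = 133/40, sense flips to −
mesh 4 [12T→23T]: |ω|/ω_in = (133/40)×12/23 = 399/230, sense flips to +
mesh 5 [12T→45T]: |ω|/ω_in = (399/230)×12/45 = 266/575, sense flips to −
signed output speed (× input speed) = -266/575

-266/575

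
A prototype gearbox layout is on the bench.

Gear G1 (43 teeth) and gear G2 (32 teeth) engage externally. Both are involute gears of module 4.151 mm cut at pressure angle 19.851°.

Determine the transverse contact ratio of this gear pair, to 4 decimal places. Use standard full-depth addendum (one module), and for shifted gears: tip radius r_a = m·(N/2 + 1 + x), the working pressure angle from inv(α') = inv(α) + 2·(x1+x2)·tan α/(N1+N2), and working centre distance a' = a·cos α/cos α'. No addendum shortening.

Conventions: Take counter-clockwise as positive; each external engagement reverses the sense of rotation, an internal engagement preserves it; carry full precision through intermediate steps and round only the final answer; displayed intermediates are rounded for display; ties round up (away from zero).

1.7046

topology: single-mesh involute geometry — m = 4.151, 43T/32T pair
base radii: r_b1 = 83.943373, r_b2 = 62.469487
tip radii: r_a1 = 93.397500, r_a2 = 70.567000
no profile shift: α' = α, a' = a
action lengths: √(r_a1²−r_b1²) = 40.946345, √(r_a2²−r_b2²) = 32.821711
base pitch p_b = π·m·cos α = 12.265855
CR = (40.946345 + 32.821711 − 155.662500·sin 19.85100°)/12.265855 = 1.704644
contact ratio ≈ 1.7046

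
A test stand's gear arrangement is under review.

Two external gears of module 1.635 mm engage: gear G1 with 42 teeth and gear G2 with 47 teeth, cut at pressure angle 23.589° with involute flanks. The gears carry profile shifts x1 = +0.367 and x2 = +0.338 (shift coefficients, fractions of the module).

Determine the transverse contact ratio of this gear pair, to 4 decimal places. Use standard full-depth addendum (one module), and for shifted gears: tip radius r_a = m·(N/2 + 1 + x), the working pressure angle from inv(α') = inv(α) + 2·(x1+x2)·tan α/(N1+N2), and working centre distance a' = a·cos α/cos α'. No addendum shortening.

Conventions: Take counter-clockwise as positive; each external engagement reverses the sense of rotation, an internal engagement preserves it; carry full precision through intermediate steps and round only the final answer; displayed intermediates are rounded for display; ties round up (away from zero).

1.5037

single-mesh involute tooth geometry (42T engaging 47T at module 1.635)
base radii: r_b1 = 31.465953, r_b2 = 35.211900
tip radii: r_a1 = 36.570045, r_a2 = 40.610130
inv(α') = inv(23.589°) + 2·(+0.367+0.338)·tan α/(42+47) = 0.03187281  ⇒  α' = 25.48897°
a' = a·cos α / cos α' = 72.7575·cos 23.589°/cos 25.48897° = 73.867516
action lengths: √(r_a1²−r_b1²) = 18.634967, √(r_a2²−r_b2²) = 20.231282
base pitch p_b = π·m·cos α = 4.707296
CR = (18.634967 + 20.231282 − 73.867516·sin 25.48897°)/4.707296 = 1.503686
contact ratio ≈ 1.5037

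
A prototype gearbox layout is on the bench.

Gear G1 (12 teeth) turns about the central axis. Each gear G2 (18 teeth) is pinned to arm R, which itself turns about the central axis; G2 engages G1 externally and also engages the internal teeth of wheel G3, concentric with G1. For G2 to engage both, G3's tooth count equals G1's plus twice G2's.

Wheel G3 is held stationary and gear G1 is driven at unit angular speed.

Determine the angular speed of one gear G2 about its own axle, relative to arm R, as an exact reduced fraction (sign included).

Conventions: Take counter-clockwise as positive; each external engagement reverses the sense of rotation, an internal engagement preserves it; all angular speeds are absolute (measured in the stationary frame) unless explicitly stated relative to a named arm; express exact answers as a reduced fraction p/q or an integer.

-8/15

topology: planetary set — G1 12T / G2 18T / G3 48T, arm = carrier (Willis)
ring teeth: 12 + 2·18 = 48
12(ω_sun−ω_arm) = −48(ω_ring−ω_arm),  ω_ring = 0, ω_sun = 1
12(1−ω_arm) = −48(0−ω_arm)  ⇒  60·ω_arm = 12  ⇒  ω_arm = 1/5
sun–planet mesh: 12·(1−1/5) = −18·(ω_p−ω_arm)  ⇒  ω_p−ω_arm = -8/15
exact speed ratio = -8/15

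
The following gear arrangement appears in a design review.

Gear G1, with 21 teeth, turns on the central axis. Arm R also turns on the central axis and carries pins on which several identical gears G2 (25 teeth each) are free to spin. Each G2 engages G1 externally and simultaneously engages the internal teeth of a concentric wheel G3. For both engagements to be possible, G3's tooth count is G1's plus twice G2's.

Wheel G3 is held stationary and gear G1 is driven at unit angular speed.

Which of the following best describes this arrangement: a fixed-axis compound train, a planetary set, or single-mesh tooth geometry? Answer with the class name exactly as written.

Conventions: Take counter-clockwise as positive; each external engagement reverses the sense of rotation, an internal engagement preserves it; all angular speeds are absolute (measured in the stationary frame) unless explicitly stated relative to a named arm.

topology: planetary set — G1 21T / G2 25T / G3 71T, arm = carrier (Willis)
classification: planetary set

planetary set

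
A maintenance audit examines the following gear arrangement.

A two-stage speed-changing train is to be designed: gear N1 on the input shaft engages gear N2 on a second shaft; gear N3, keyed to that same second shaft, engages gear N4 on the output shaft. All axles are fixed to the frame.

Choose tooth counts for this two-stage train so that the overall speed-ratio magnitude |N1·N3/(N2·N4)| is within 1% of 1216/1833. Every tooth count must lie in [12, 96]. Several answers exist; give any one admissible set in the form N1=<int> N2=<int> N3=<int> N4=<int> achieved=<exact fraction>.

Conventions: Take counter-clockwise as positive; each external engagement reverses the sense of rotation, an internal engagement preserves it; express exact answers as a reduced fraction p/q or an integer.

design class (target 1216/1833): fixed-axis compound train
target = 1216/1833 in lowest terms: an exact hit needs N1·N3 = k·1216 and N2·N4 = k·1833 for one integer k, every count in [12, 96]; additionally prefer no 1:1 stage (N1 ≠ N2, N3 ≠ N4)
k = 1: N1·N3 = 1216 = 16·76, N2·N4 = 1833 = 39·47
achieved = 16·76/(39·47) = 1216/1833; |achieved − target| = 0 ≤ 304/45825 ✓

N1=16 N2=39 N3=76 N4=47 achieved=1216/1833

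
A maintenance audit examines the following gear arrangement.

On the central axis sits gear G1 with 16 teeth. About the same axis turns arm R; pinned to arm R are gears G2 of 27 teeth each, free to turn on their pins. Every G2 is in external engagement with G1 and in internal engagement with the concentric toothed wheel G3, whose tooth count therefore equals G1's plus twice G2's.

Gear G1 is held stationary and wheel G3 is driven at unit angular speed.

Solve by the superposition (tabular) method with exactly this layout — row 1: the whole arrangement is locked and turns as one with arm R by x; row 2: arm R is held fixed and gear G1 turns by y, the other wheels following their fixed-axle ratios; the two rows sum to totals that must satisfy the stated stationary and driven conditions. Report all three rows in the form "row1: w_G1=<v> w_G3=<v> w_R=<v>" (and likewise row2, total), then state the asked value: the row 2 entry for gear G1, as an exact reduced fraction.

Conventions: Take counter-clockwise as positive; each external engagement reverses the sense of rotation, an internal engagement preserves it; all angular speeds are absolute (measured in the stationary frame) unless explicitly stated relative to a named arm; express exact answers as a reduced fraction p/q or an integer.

planetary set (16T centre, 27T on arm, 70T internal) — Willis relation
superposition row 1 [locked train]: every member turns x
row 2: sun turns y, ring = −(16/70)·y, arm 0
boundary: total ω_sun = x + y = 0 and total ω_ring = x − (16/70)·y = 1  ⇒  y = -35/43, x = 35/43
row 2 ring = −(16/70)·(-35/43) = 8/43
totals (row 1 + row 2): sun 35/43 + (-35/43) = 0, ring 35/43 + 8/43 = 1, arm 35/43 + 0 = 35/43
asked cell (row2, sun) = -35/43

row1: w_G1=35/43 w_G3=35/43 w_R=35/43
row2: w_G1=-35/43 w_G3=8/43 w_R=0
total: w_G1=0 w_G3=1 w_R=35/43
asked value: -35/43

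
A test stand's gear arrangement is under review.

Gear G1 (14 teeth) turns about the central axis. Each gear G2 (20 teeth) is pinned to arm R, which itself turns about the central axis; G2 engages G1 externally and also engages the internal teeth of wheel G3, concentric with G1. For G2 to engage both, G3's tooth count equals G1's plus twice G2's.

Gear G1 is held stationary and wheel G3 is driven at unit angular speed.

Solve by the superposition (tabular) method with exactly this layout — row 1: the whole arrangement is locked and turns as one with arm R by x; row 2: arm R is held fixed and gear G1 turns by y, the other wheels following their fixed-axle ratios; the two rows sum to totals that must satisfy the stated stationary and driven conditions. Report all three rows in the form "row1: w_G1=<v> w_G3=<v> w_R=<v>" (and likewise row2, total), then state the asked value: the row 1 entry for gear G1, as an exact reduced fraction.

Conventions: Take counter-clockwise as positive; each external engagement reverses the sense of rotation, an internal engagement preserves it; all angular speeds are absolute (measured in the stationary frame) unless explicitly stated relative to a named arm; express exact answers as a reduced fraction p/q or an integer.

row1: w_G1=27/34 w_G3=27/34 w_R=27/34
row2: w_G1=-27/34 w_G3=7/34 w_R=0
total: w_G1=0 w_G3=1 w_R=27/34
asked value: 27/34

class = planetary set [G3 = 14+2·20 = 54; Willis about the carrier]
superposition row 1 [locked train]: every member turns x
row 2: sun turns y, ring = −(14/54)·y, arm 0
boundary: total ω_sun = x + y = 0 and total ω_ring = x − (14/54)·y = 1  ⇒  y = -27/34, x = 27/34
row 2 ring = −(14/54)·(-27/34) = 7/34
totals (row 1 + row 2): sun 27/34 + (-27/34) = 0, ring 27/34 + 7/34 = 1, arm 27/34 + 0 = 27/34
asked cell (row1, sun) = 27/34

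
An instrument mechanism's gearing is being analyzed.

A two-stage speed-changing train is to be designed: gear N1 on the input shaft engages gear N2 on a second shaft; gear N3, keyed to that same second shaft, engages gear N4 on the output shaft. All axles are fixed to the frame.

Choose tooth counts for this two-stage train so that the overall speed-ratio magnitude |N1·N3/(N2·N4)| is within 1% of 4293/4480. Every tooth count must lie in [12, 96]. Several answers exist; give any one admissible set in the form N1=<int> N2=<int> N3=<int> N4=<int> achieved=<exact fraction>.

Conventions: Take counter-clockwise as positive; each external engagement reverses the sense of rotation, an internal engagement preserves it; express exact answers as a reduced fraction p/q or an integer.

N1=53 N2=56 N3=81 N4=80 achieved=4293/4480

2-stage fixed-axis compound train for ratio 4293/4480
target = 4293/4480 in lowest terms: an exact hit needs N1·N3 = k·4293 and N2·N4 = k·4480 for one integer k, every count in [12, 96]; additionally prefer no 1:1 stage (N1 ≠ N2, N3 ≠ N4)
k = 1: N1·N3 = 4293 = 53·81, N2·N4 = 4480 = 56·80
achieved = 53·81/(56·80) = 4293/4480; |achieved − target| = 0 ≤ 4293/448000 ✓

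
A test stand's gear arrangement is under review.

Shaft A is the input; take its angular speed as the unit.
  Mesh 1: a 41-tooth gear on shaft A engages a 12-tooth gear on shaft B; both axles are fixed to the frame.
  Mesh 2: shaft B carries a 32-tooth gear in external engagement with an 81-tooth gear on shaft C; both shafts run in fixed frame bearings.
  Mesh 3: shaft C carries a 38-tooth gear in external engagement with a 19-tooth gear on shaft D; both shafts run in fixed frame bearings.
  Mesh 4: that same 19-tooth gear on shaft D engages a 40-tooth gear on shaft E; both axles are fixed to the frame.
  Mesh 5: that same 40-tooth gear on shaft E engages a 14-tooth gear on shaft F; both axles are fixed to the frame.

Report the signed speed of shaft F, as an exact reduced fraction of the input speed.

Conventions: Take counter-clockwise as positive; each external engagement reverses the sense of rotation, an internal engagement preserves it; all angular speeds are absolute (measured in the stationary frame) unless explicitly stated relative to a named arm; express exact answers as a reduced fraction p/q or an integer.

-6232/1701

5-mesh fixed-axis compound train (all bearings frame-fixed)
mesh 1 [41T→12T]: |ω|/ω_in = 1×41/12 = 41/12, sense flips to −
mesh 2 [32T→81T]: |ω|/ω_in = (41/12)×32/81 = 328/243, sense flips to +
mesh 3 [38T→19T]: |ω|/ω_in = (328/243)×38/19 = 656/243, sense flips to −
mesh 4 [19T→40T]: |ω|/ω_in = (656/243)×19/40 = 1558/1215, sense flips to +
mesh 5 [40T→14T]: |ω|/ω_in = (1558/1215)×40/14 = 6232/1701, sense flips to −
signed output speed (× input speed) = -6232/1701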